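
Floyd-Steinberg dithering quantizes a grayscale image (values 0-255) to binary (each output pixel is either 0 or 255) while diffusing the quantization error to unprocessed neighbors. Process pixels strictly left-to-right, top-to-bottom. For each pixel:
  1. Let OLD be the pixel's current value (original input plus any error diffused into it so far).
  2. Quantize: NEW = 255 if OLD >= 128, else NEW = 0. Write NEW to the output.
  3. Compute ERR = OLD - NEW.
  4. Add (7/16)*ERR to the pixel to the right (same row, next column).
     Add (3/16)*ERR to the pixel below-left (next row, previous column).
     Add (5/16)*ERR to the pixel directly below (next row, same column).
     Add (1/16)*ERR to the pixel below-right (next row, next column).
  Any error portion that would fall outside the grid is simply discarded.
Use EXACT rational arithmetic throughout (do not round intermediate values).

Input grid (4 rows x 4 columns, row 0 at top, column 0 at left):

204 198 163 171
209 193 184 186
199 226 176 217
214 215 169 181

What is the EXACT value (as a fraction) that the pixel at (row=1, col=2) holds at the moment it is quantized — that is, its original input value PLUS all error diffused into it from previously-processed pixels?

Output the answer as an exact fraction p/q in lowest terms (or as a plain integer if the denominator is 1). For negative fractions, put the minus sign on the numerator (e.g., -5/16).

(0,0): OLD=204 → NEW=255, ERR=-51
(0,1): OLD=2811/16 → NEW=255, ERR=-1269/16
(0,2): OLD=32845/256 → NEW=255, ERR=-32435/256
(0,3): OLD=473371/4096 → NEW=0, ERR=473371/4096
(1,0): OLD=45617/256 → NEW=255, ERR=-19663/256
(1,1): OLD=220503/2048 → NEW=0, ERR=220503/2048
(1,2): OLD=13646115/65536 → NEW=255, ERR=-3065565/65536
Target (1,2): original=184, with diffused error = 13646115/65536

Answer: 13646115/65536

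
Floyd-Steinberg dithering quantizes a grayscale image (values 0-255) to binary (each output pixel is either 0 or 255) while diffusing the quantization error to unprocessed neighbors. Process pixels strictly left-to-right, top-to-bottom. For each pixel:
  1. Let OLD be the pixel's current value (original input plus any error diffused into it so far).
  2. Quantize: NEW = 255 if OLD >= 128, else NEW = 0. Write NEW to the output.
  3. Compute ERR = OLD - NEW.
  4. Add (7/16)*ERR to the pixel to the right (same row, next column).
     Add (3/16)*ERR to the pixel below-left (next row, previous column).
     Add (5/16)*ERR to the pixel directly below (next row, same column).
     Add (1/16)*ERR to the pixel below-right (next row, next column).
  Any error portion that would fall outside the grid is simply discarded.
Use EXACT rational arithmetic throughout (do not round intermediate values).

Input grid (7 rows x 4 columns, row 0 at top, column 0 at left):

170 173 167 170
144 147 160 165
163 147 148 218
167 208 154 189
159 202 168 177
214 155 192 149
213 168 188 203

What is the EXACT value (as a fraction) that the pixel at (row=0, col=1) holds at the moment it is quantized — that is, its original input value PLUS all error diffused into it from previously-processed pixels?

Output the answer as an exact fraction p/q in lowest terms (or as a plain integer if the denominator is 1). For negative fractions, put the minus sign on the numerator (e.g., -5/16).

(0,0): OLD=170 → NEW=255, ERR=-85
(0,1): OLD=2173/16 → NEW=255, ERR=-1907/16
Target (0,1): original=173, with diffused error = 2173/16

Answer: 2173/16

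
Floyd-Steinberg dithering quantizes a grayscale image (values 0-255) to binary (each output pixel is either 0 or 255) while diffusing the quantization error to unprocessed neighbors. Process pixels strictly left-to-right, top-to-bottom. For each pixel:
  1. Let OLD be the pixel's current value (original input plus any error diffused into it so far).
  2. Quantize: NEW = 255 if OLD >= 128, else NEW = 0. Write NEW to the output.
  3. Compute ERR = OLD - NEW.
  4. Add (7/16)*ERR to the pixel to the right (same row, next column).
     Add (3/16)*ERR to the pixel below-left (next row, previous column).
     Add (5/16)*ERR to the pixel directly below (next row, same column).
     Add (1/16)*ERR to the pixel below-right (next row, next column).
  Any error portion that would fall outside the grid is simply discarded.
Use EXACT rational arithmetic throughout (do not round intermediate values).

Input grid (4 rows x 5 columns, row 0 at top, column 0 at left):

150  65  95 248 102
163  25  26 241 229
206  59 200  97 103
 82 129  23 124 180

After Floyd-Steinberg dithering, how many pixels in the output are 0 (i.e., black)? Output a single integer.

(0,0): OLD=150 → NEW=255, ERR=-105
(0,1): OLD=305/16 → NEW=0, ERR=305/16
(0,2): OLD=26455/256 → NEW=0, ERR=26455/256
(0,3): OLD=1200993/4096 → NEW=255, ERR=156513/4096
(0,4): OLD=7780263/65536 → NEW=0, ERR=7780263/65536
(1,0): OLD=34243/256 → NEW=255, ERR=-31037/256
(1,1): OLD=-18987/2048 → NEW=0, ERR=-18987/2048
(1,2): OLD=4102137/65536 → NEW=0, ERR=4102137/65536
(1,3): OLD=81014021/262144 → NEW=255, ERR=14167301/262144
(1,4): OLD=1225288815/4194304 → NEW=255, ERR=155741295/4194304
(2,0): OLD=5451767/32768 → NEW=255, ERR=-2904073/32768
(2,1): OLD=22531981/1048576 → NEW=0, ERR=22531981/1048576
(2,2): OLD=4001624295/16777216 → NEW=255, ERR=-276565785/16777216
(2,3): OLD=31554857669/268435456 → NEW=0, ERR=31554857669/268435456
(2,4): OLD=727610165795/4294967296 → NEW=255, ERR=-367606494685/4294967296
(3,0): OLD=978675975/16777216 → NEW=0, ERR=978675975/16777216
(3,1): OLD=20482440699/134217728 → NEW=255, ERR=-13743079941/134217728
(3,2): OLD=-15311374023/4294967296 → NEW=0, ERR=-15311374023/4294967296
(3,3): OLD=1220600473201/8589934592 → NEW=255, ERR=-969832847759/8589934592
(3,4): OLD=15283872189205/137438953472 → NEW=0, ERR=15283872189205/137438953472
Output grid:
  Row 0: #..#.  (3 black, running=3)
  Row 1: #..##  (2 black, running=5)
  Row 2: #.#.#  (2 black, running=7)
  Row 3: .#.#.  (3 black, running=10)

Answer: 10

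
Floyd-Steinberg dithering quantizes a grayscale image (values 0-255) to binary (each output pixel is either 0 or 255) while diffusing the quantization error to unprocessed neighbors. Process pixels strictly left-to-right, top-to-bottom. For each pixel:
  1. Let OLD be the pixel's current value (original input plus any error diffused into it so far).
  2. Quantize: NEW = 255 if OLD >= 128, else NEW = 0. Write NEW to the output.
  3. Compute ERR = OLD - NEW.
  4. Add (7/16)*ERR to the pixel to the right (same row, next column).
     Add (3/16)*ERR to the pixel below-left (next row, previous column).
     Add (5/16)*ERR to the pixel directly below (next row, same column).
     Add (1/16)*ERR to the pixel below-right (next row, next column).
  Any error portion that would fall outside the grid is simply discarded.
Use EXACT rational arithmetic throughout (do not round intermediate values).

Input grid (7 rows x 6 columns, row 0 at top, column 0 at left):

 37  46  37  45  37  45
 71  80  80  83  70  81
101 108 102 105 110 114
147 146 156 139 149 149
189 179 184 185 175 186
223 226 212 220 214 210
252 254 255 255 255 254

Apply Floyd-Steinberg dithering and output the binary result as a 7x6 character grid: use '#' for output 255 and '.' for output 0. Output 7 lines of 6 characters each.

Answer: ......
.#.#.#
.#..#.
#.##.#
##.###
####.#
######

Derivation:
(0,0): OLD=37 → NEW=0, ERR=37
(0,1): OLD=995/16 → NEW=0, ERR=995/16
(0,2): OLD=16437/256 → NEW=0, ERR=16437/256
(0,3): OLD=299379/4096 → NEW=0, ERR=299379/4096
(0,4): OLD=4520485/65536 → NEW=0, ERR=4520485/65536
(0,5): OLD=78829315/1048576 → NEW=0, ERR=78829315/1048576
(1,0): OLD=24121/256 → NEW=0, ERR=24121/256
(1,1): OLD=317455/2048 → NEW=255, ERR=-204785/2048
(1,2): OLD=4843707/65536 → NEW=0, ERR=4843707/65536
(1,3): OLD=40664351/262144 → NEW=255, ERR=-26182369/262144
(1,4): OLD=1116066557/16777216 → NEW=0, ERR=1116066557/16777216
(1,5): OLD=37019327195/268435456 → NEW=255, ERR=-31431714085/268435456
(2,0): OLD=3660053/32768 → NEW=0, ERR=3660053/32768
(2,1): OLD=152427447/1048576 → NEW=255, ERR=-114959433/1048576
(2,2): OLD=875018213/16777216 → NEW=0, ERR=875018213/16777216
(2,3): OLD=15260340477/134217728 → NEW=0, ERR=15260340477/134217728
(2,4): OLD=654270605687/4294967296 → NEW=255, ERR=-440946054793/4294967296
(2,5): OLD=2518573876145/68719476736 → NEW=0, ERR=2518573876145/68719476736
(3,0): OLD=2706980933/16777216 → NEW=255, ERR=-1571209147/16777216
(3,1): OLD=11747679841/134217728 → NEW=0, ERR=11747679841/134217728
(3,2): OLD=241654075251/1073741824 → NEW=255, ERR=-32150089869/1073741824
(3,3): OLD=9994625724441/68719476736 → NEW=255, ERR=-7528840843239/68719476736
(3,4): OLD=45609339102585/549755813888 → NEW=0, ERR=45609339102585/549755813888
(3,5): OLD=1674185094059383/8796093022208 → NEW=255, ERR=-568818626603657/8796093022208
(4,0): OLD=378269083115/2147483648 → NEW=255, ERR=-169339247125/2147483648
(4,1): OLD=5510817515247/34359738368 → NEW=255, ERR=-3250915768593/34359738368
(4,2): OLD=129937579541277/1099511627776 → NEW=0, ERR=129937579541277/1099511627776
(4,3): OLD=3802544550136433/17592186044416 → NEW=255, ERR=-683462891189647/17592186044416
(4,4): OLD=46431079926959745/281474976710656 → NEW=255, ERR=-25345039134257535/281474976710656
(4,5): OLD=592595258115047911/4503599627370496 → NEW=255, ERR=-555822646864428569/4503599627370496
(5,0): OLD=99295659421245/549755813888 → NEW=255, ERR=-40892073120195/549755813888
(5,1): OLD=3186309543476237/17592186044416 → NEW=255, ERR=-1299697897849843/17592186044416
(5,2): OLD=28627479296961887/140737488355328 → NEW=255, ERR=-7260580233646753/140737488355328
(5,3): OLD=791695666415077125/4503599627370496 → NEW=255, ERR=-356722238564399355/4503599627370496
(5,4): OLD=1131653985335918085/9007199254740992 → NEW=0, ERR=1131653985335918085/9007199254740992
(5,5): OLD=31816499672340632905/144115188075855872 → NEW=255, ERR=-4932873287002614455/144115188075855872
(6,0): OLD=60489868738304583/281474976710656 → NEW=255, ERR=-11286250322912697/281474976710656
(6,1): OLD=896434498424309307/4503599627370496 → NEW=255, ERR=-251983406555167173/4503599627370496
(6,2): OLD=3511555104714803779/18014398509481984 → NEW=255, ERR=-1082116515203102141/18014398509481984
(6,3): OLD=64650055183085516759/288230376151711744 → NEW=255, ERR=-8848690735600977961/288230376151711744
(6,4): OLD=1242676274213386717943/4611686018427387904 → NEW=255, ERR=66696339514402802423/4611686018427387904
(6,5): OLD=18998913470061295805537/73786976294838206464 → NEW=255, ERR=183234514877553157217/73786976294838206464
Row 0: ......
Row 1: .#.#.#
Row 2: .#..#.
Row 3: #.##.#
Row 4: ##.###
Row 5: ####.#
Row 6: ######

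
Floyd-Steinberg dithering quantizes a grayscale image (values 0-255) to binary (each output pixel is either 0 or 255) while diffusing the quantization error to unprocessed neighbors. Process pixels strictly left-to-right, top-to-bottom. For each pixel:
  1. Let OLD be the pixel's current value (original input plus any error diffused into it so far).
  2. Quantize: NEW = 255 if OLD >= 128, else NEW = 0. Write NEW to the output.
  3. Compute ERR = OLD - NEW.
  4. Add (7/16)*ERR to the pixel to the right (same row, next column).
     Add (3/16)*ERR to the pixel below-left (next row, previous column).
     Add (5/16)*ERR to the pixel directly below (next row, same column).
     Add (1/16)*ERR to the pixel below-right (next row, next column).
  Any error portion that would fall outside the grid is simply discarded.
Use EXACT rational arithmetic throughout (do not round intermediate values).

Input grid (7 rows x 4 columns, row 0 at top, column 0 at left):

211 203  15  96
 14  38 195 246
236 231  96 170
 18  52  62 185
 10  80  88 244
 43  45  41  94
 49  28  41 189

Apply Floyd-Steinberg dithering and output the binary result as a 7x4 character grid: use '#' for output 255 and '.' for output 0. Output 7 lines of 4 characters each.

(0,0): OLD=211 → NEW=255, ERR=-44
(0,1): OLD=735/4 → NEW=255, ERR=-285/4
(0,2): OLD=-1035/64 → NEW=0, ERR=-1035/64
(0,3): OLD=91059/1024 → NEW=0, ERR=91059/1024
(1,0): OLD=-839/64 → NEW=0, ERR=-839/64
(1,1): OLD=2159/512 → NEW=0, ERR=2159/512
(1,2): OLD=3342523/16384 → NEW=255, ERR=-835397/16384
(1,3): OLD=65659405/262144 → NEW=255, ERR=-1187315/262144
(2,0): OLD=1906229/8192 → NEW=255, ERR=-182731/8192
(2,1): OLD=55621495/262144 → NEW=255, ERR=-11225225/262144
(2,2): OLD=31848539/524288 → NEW=0, ERR=31848539/524288
(2,3): OLD=1610397279/8388608 → NEW=255, ERR=-528697761/8388608
(3,0): OLD=12584837/4194304 → NEW=0, ERR=12584837/4194304
(3,1): OLD=3350543451/67108864 → NEW=0, ERR=3350543451/67108864
(3,2): OLD=94846458341/1073741824 → NEW=0, ERR=94846458341/1073741824
(3,3): OLD=3569060248259/17179869184 → NEW=255, ERR=-811806393661/17179869184
(4,0): OLD=21795835553/1073741824 → NEW=0, ERR=21795835553/1073741824
(4,1): OLD=1041382476483/8589934592 → NEW=0, ERR=1041382476483/8589934592
(4,2): OLD=44778647091587/274877906944 → NEW=255, ERR=-25315219179133/274877906944
(4,3): OLD=855252996297861/4398046511104 → NEW=255, ERR=-266248864033659/4398046511104
(5,0): OLD=9905855850865/137438953472 → NEW=0, ERR=9905855850865/137438953472
(5,1): OLD=432849347513239/4398046511104 → NEW=0, ERR=432849347513239/4398046511104
(5,2): OLD=113258988918893/2199023255552 → NEW=0, ERR=113258988918893/2199023255552
(5,3): OLD=6463999970530495/70368744177664 → NEW=0, ERR=6463999970530495/70368744177664
(6,0): OLD=6331553443383653/70368744177664 → NEW=0, ERR=6331553443383653/70368744177664
(6,1): OLD=126418680428194771/1125899906842624 → NEW=0, ERR=126418680428194771/1125899906842624
(6,2): OLD=2334545545067343765/18014398509481984 → NEW=255, ERR=-2259126074850562155/18014398509481984
(6,3): OLD=47863396168222189587/288230376151711744 → NEW=255, ERR=-25635349750464305133/288230376151711744
Row 0: ##..
Row 1: ..##
Row 2: ##.#
Row 3: ...#
Row 4: ..##
Row 5: ....
Row 6: ..##

Answer: ##..
..##
##.#
...#
..##
....
..##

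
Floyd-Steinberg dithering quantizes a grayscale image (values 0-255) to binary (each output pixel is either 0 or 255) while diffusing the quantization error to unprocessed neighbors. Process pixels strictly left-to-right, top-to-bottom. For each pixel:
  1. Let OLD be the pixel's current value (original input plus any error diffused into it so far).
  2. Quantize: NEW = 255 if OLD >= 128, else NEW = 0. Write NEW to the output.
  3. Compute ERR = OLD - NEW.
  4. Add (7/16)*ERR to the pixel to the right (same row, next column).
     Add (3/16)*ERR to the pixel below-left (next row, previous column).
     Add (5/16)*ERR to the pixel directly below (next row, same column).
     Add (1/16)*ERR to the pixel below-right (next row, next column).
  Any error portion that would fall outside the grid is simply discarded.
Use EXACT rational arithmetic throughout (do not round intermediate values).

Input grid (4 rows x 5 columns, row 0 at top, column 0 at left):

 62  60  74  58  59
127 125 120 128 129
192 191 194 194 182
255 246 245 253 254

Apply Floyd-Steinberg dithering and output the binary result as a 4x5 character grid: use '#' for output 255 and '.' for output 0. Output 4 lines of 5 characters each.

(0,0): OLD=62 → NEW=0, ERR=62
(0,1): OLD=697/8 → NEW=0, ERR=697/8
(0,2): OLD=14351/128 → NEW=0, ERR=14351/128
(0,3): OLD=219241/2048 → NEW=0, ERR=219241/2048
(0,4): OLD=3467999/32768 → NEW=0, ERR=3467999/32768
(1,0): OLD=20827/128 → NEW=255, ERR=-11813/128
(1,1): OLD=140029/1024 → NEW=255, ERR=-121091/1024
(1,2): OLD=4221121/32768 → NEW=255, ERR=-4134719/32768
(1,3): OLD=17445741/131072 → NEW=255, ERR=-15977619/131072
(1,4): OLD=242080679/2097152 → NEW=0, ERR=242080679/2097152
(2,0): OLD=2309935/16384 → NEW=255, ERR=-1867985/16384
(2,1): OLD=39184373/524288 → NEW=0, ERR=39184373/524288
(2,2): OLD=1317173023/8388608 → NEW=255, ERR=-821922017/8388608
(2,3): OLD=17018427117/134217728 → NEW=0, ERR=17018427117/134217728
(2,4): OLD=571075749179/2147483648 → NEW=255, ERR=23467418939/2147483648
(3,0): OLD=1957770559/8388608 → NEW=255, ERR=-181324481/8388608
(3,1): OLD=15730432595/67108864 → NEW=255, ERR=-1382327725/67108864
(3,2): OLD=502113625089/2147483648 → NEW=255, ERR=-45494705151/2147483648
(3,3): OLD=1199501907609/4294967296 → NEW=255, ERR=104285247129/4294967296
(3,4): OLD=18964007677981/68719476736 → NEW=255, ERR=1440541110301/68719476736
Row 0: .....
Row 1: ####.
Row 2: #.#.#
Row 3: #####

Answer: .....
####.
#.#.#
#####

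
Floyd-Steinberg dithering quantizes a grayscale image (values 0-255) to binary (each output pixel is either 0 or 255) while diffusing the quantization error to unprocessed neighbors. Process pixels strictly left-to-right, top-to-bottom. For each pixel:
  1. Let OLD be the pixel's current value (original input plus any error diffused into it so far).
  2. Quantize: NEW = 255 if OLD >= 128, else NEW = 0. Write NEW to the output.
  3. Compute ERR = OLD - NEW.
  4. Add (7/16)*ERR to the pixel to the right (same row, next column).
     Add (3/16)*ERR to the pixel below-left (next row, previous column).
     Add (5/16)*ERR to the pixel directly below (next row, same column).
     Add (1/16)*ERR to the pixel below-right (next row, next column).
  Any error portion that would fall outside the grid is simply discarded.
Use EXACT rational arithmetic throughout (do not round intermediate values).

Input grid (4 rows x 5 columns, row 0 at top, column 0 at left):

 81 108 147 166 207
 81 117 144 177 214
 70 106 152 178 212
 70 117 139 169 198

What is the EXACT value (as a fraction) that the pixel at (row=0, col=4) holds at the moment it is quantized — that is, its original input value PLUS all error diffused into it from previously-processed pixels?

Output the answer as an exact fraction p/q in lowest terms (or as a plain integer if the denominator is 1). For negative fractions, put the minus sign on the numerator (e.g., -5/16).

Answer: 12245857/65536

Derivation:
(0,0): OLD=81 → NEW=0, ERR=81
(0,1): OLD=2295/16 → NEW=255, ERR=-1785/16
(0,2): OLD=25137/256 → NEW=0, ERR=25137/256
(0,3): OLD=855895/4096 → NEW=255, ERR=-188585/4096
(0,4): OLD=12245857/65536 → NEW=255, ERR=-4465823/65536
Target (0,4): original=207, with diffused error = 12245857/65536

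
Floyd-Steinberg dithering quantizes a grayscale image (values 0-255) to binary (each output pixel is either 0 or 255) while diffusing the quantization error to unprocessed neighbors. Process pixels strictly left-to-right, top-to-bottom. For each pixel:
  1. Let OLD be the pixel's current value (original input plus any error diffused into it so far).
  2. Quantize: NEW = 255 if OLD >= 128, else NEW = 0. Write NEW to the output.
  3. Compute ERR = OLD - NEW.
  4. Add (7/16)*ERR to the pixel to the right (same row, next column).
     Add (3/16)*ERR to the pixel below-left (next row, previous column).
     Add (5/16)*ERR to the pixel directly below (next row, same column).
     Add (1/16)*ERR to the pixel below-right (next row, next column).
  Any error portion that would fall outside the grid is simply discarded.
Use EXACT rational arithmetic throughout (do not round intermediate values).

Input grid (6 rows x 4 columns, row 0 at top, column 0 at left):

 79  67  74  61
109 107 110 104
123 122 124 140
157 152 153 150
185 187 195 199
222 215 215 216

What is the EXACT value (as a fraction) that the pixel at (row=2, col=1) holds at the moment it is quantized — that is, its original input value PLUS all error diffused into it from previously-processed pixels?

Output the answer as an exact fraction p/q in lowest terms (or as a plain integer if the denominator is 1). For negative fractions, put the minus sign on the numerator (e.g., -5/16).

Answer: 207698965/1048576

Derivation:
(0,0): OLD=79 → NEW=0, ERR=79
(0,1): OLD=1625/16 → NEW=0, ERR=1625/16
(0,2): OLD=30319/256 → NEW=0, ERR=30319/256
(0,3): OLD=462089/4096 → NEW=0, ERR=462089/4096
(1,0): OLD=39099/256 → NEW=255, ERR=-26181/256
(1,1): OLD=248093/2048 → NEW=0, ERR=248093/2048
(1,2): OLD=14910049/65536 → NEW=255, ERR=-1801631/65536
(1,3): OLD=141169271/1048576 → NEW=255, ERR=-126217609/1048576
(2,0): OLD=3727503/32768 → NEW=0, ERR=3727503/32768
(2,1): OLD=207698965/1048576 → NEW=255, ERR=-59687915/1048576
Target (2,1): original=122, with diffused error = 207698965/1048576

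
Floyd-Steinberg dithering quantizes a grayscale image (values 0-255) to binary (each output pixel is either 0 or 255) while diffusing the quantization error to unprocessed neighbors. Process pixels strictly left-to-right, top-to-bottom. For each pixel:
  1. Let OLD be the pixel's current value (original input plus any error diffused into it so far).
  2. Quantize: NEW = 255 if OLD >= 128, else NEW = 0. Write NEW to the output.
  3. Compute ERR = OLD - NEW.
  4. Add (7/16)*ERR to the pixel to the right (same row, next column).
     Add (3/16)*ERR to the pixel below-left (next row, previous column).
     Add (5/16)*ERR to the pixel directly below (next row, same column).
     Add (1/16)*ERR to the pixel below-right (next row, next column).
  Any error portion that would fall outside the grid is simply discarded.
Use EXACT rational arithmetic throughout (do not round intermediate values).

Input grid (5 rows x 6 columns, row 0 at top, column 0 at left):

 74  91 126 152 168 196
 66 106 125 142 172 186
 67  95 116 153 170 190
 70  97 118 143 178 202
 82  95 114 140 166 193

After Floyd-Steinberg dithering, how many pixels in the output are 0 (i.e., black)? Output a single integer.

Answer: 14

Derivation:
(0,0): OLD=74 → NEW=0, ERR=74
(0,1): OLD=987/8 → NEW=0, ERR=987/8
(0,2): OLD=23037/128 → NEW=255, ERR=-9603/128
(0,3): OLD=244075/2048 → NEW=0, ERR=244075/2048
(0,4): OLD=7213549/32768 → NEW=255, ERR=-1142291/32768
(0,5): OLD=94764411/524288 → NEW=255, ERR=-38929029/524288
(1,0): OLD=14369/128 → NEW=0, ERR=14369/128
(1,1): OLD=188647/1024 → NEW=255, ERR=-72473/1024
(1,2): OLD=3298035/32768 → NEW=0, ERR=3298035/32768
(1,3): OLD=27793975/131072 → NEW=255, ERR=-5629385/131072
(1,4): OLD=1139530629/8388608 → NEW=255, ERR=-999564411/8388608
(1,5): OLD=14560797715/134217728 → NEW=0, ERR=14560797715/134217728
(2,0): OLD=1455069/16384 → NEW=0, ERR=1455069/16384
(2,1): OLD=72155215/524288 → NEW=255, ERR=-61538225/524288
(2,2): OLD=701494957/8388608 → NEW=0, ERR=701494957/8388608
(2,3): OLD=10744988805/67108864 → NEW=255, ERR=-6367771515/67108864
(2,4): OLD=233876168975/2147483648 → NEW=0, ERR=233876168975/2147483648
(2,5): OLD=9074458800729/34359738368 → NEW=255, ERR=312725516889/34359738368
(3,0): OLD=635398925/8388608 → NEW=0, ERR=635398925/8388608
(3,1): OLD=7696667145/67108864 → NEW=0, ERR=7696667145/67108864
(3,2): OLD=90828898091/536870912 → NEW=255, ERR=-46073184469/536870912
(3,3): OLD=3485761195009/34359738368 → NEW=0, ERR=3485761195009/34359738368
(3,4): OLD=69322417145057/274877906944 → NEW=255, ERR=-771449125663/274877906944
(3,5): OLD=925450421667727/4398046511104 → NEW=255, ERR=-196051438663793/4398046511104
(4,0): OLD=136552788003/1073741824 → NEW=0, ERR=136552788003/1073741824
(4,1): OLD=3008582415687/17179869184 → NEW=255, ERR=-1372284226233/17179869184
(4,2): OLD=43114741749157/549755813888 → NEW=0, ERR=43114741749157/549755813888
(4,3): OLD=1760309475303705/8796093022208 → NEW=255, ERR=-482694245359335/8796093022208
(4,4): OLD=19576177723302569/140737488355328 → NEW=255, ERR=-16311881807306071/140737488355328
(4,5): OLD=288650979251564031/2251799813685248 → NEW=255, ERR=-285557973238174209/2251799813685248
Output grid:
  Row 0: ..#.##  (3 black, running=3)
  Row 1: .#.##.  (3 black, running=6)
  Row 2: .#.#.#  (3 black, running=9)
  Row 3: ..#.##  (3 black, running=12)
  Row 4: .#.###  (2 black, running=14)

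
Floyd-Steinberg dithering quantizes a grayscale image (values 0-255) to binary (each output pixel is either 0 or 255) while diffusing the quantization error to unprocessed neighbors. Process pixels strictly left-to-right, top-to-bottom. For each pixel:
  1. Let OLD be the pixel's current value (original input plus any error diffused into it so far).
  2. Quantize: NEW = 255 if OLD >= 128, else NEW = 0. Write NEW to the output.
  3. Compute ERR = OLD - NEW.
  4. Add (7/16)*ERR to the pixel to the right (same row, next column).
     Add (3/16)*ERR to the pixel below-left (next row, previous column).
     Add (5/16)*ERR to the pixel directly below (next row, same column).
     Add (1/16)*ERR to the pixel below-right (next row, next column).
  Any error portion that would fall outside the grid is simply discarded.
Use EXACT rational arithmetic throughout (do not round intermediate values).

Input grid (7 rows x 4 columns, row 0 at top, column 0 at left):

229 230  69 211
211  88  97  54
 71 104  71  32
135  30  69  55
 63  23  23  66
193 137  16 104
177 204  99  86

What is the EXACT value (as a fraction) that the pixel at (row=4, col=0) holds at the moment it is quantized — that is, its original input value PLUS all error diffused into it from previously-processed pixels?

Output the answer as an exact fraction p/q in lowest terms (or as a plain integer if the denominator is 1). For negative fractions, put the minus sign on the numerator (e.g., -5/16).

Answer: 106245443743/2147483648

Derivation:
(0,0): OLD=229 → NEW=255, ERR=-26
(0,1): OLD=1749/8 → NEW=255, ERR=-291/8
(0,2): OLD=6795/128 → NEW=0, ERR=6795/128
(0,3): OLD=479693/2048 → NEW=255, ERR=-42547/2048
(1,0): OLD=25095/128 → NEW=255, ERR=-7545/128
(1,1): OLD=60593/1024 → NEW=0, ERR=60593/1024
(1,2): OLD=4368261/32768 → NEW=255, ERR=-3987579/32768
(1,3): OLD=-1265741/524288 → NEW=0, ERR=-1265741/524288
(2,0): OLD=1043243/16384 → NEW=0, ERR=1043243/16384
(2,1): OLD=64931977/524288 → NEW=0, ERR=64931977/524288
(2,2): OLD=94791885/1048576 → NEW=0, ERR=94791885/1048576
(2,3): OLD=1060154169/16777216 → NEW=0, ERR=1060154169/16777216
(3,0): OLD=1494176891/8388608 → NEW=255, ERR=-644918149/8388608
(3,1): OLD=7515808613/134217728 → NEW=0, ERR=7515808613/134217728
(3,2): OLD=303520124571/2147483648 → NEW=255, ERR=-244088205669/2147483648
(3,3): OLD=1053800619197/34359738368 → NEW=0, ERR=1053800619197/34359738368
(4,0): OLD=106245443743/2147483648 → NEW=0, ERR=106245443743/2147483648
Target (4,0): original=63, with diffused error = 106245443743/2147483648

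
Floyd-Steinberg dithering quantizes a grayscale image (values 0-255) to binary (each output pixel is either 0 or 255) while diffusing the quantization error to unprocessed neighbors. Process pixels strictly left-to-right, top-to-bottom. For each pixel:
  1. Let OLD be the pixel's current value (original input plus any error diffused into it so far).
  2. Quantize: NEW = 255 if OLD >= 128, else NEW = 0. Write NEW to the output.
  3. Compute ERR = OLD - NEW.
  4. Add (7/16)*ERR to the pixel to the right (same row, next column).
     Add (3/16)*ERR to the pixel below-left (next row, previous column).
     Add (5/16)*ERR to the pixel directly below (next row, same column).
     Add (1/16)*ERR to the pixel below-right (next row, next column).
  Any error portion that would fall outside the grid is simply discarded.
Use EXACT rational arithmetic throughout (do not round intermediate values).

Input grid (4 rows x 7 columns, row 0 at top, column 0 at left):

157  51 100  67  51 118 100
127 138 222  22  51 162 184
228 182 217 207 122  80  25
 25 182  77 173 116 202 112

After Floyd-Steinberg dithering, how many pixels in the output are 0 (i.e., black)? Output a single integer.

(0,0): OLD=157 → NEW=255, ERR=-98
(0,1): OLD=65/8 → NEW=0, ERR=65/8
(0,2): OLD=13255/128 → NEW=0, ERR=13255/128
(0,3): OLD=230001/2048 → NEW=0, ERR=230001/2048
(0,4): OLD=3281175/32768 → NEW=0, ERR=3281175/32768
(0,5): OLD=84834209/524288 → NEW=255, ERR=-48859231/524288
(0,6): OLD=496846183/8388608 → NEW=0, ERR=496846183/8388608
(1,0): OLD=12531/128 → NEW=0, ERR=12531/128
(1,1): OLD=201381/1024 → NEW=255, ERR=-59739/1024
(1,2): OLD=8205193/32768 → NEW=255, ERR=-150647/32768
(1,3): OLD=10529173/131072 → NEW=0, ERR=10529173/131072
(1,4): OLD=897432415/8388608 → NEW=0, ERR=897432415/8388608
(1,5): OLD=13223539855/67108864 → NEW=255, ERR=-3889220465/67108864
(1,6): OLD=183963818113/1073741824 → NEW=255, ERR=-89840347007/1073741824
(2,0): OLD=4057575/16384 → NEW=255, ERR=-120345/16384
(2,1): OLD=86933341/524288 → NEW=255, ERR=-46760099/524288
(2,2): OLD=1576719191/8388608 → NEW=255, ERR=-562375849/8388608
(2,3): OLD=14934752863/67108864 → NEW=255, ERR=-2178007457/67108864
(2,4): OLD=72685511055/536870912 → NEW=255, ERR=-64216571505/536870912
(2,5): OLD=9570204549/17179869184 → NEW=0, ERR=9570204549/17179869184
(2,6): OLD=-1243929094157/274877906944 → NEW=0, ERR=-1243929094157/274877906944
(3,0): OLD=50179703/8388608 → NEW=0, ERR=50179703/8388608
(3,1): OLD=9644666155/67108864 → NEW=255, ERR=-7468094165/67108864
(3,2): OLD=-2306443855/536870912 → NEW=0, ERR=-2306443855/536870912
(3,3): OLD=288537877575/2147483648 → NEW=255, ERR=-259070452665/2147483648
(3,4): OLD=6574381120119/274877906944 → NEW=0, ERR=6574381120119/274877906944
(3,5): OLD=449290503777365/2199023255552 → NEW=255, ERR=-111460426388395/2199023255552
(3,6): OLD=3111894511646411/35184372088832 → NEW=0, ERR=3111894511646411/35184372088832
Output grid:
  Row 0: #....#.  (5 black, running=5)
  Row 1: .##..##  (3 black, running=8)
  Row 2: #####..  (2 black, running=10)
  Row 3: .#.#.#.  (4 black, running=14)

Answer: 14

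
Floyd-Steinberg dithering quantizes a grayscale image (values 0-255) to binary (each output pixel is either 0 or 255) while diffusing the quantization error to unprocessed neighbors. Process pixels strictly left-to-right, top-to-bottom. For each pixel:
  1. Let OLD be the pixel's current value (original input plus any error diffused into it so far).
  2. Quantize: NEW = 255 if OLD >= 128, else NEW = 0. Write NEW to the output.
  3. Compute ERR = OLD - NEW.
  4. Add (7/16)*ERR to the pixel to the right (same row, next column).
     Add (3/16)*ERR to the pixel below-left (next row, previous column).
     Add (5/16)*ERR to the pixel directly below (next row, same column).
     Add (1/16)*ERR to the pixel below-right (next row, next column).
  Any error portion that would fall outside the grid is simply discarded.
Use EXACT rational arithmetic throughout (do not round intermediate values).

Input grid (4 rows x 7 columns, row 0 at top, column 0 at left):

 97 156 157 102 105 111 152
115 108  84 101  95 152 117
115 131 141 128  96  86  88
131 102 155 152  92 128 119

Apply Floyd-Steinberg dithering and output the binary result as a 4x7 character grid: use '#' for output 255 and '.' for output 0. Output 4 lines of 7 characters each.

Answer: .##..#.
#..#.#.
.#.#..#
#.#.#.#

Derivation:
(0,0): OLD=97 → NEW=0, ERR=97
(0,1): OLD=3175/16 → NEW=255, ERR=-905/16
(0,2): OLD=33857/256 → NEW=255, ERR=-31423/256
(0,3): OLD=197831/4096 → NEW=0, ERR=197831/4096
(0,4): OLD=8266097/65536 → NEW=0, ERR=8266097/65536
(0,5): OLD=174254615/1048576 → NEW=255, ERR=-93132265/1048576
(0,6): OLD=1898210977/16777216 → NEW=0, ERR=1898210977/16777216
(1,0): OLD=34485/256 → NEW=255, ERR=-30795/256
(1,1): OLD=42483/2048 → NEW=0, ERR=42483/2048
(1,2): OLD=3947759/65536 → NEW=0, ERR=3947759/65536
(1,3): OLD=41530243/262144 → NEW=255, ERR=-25316477/262144
(1,4): OLD=1317509865/16777216 → NEW=0, ERR=1317509865/16777216
(1,5): OLD=25192465465/134217728 → NEW=255, ERR=-9033055175/134217728
(1,6): OLD=252031709751/2147483648 → NEW=0, ERR=252031709751/2147483648
(2,0): OLD=2663969/32768 → NEW=0, ERR=2663969/32768
(2,1): OLD=185416059/1048576 → NEW=255, ERR=-81970821/1048576
(2,2): OLD=1825566001/16777216 → NEW=0, ERR=1825566001/16777216
(2,3): OLD=22000291817/134217728 → NEW=255, ERR=-12225228823/134217728
(2,4): OLD=66610510649/1073741824 → NEW=0, ERR=66610510649/1073741824
(2,5): OLD=4089576626707/34359738368 → NEW=0, ERR=4089576626707/34359738368
(2,6): OLD=94855622664373/549755813888 → NEW=255, ERR=-45332109877067/549755813888
(3,0): OLD=2378137873/16777216 → NEW=255, ERR=-1900052207/16777216
(3,1): OLD=7181517757/134217728 → NEW=0, ERR=7181517757/134217728
(3,2): OLD=204492639111/1073741824 → NEW=255, ERR=-69311526009/1073741824
(3,3): OLD=488454509249/4294967296 → NEW=0, ERR=488454509249/4294967296
(3,4): OLD=97727740400913/549755813888 → NEW=255, ERR=-42459992140527/549755813888
(3,5): OLD=526977171908291/4398046511104 → NEW=0, ERR=526977171908291/4398046511104
(3,6): OLD=10772902173635869/70368744177664 → NEW=255, ERR=-7171127591668451/70368744177664
Row 0: .##..#.
Row 1: #..#.#.
Row 2: .#.#..#
Row 3: #.#.#.#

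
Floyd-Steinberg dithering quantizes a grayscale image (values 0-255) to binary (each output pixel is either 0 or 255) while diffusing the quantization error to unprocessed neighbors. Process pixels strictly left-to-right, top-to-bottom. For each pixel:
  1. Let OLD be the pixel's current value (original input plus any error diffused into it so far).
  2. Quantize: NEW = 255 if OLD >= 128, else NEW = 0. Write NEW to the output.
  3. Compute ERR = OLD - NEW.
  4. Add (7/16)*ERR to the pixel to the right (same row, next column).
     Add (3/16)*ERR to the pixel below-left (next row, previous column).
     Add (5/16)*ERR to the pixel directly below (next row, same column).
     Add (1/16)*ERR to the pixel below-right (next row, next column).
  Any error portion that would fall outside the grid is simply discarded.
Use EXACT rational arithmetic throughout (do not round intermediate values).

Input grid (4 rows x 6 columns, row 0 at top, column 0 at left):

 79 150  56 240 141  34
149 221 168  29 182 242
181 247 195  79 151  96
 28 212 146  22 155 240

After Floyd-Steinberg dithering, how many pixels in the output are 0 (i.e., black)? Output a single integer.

Answer: 10

Derivation:
(0,0): OLD=79 → NEW=0, ERR=79
(0,1): OLD=2953/16 → NEW=255, ERR=-1127/16
(0,2): OLD=6447/256 → NEW=0, ERR=6447/256
(0,3): OLD=1028169/4096 → NEW=255, ERR=-16311/4096
(0,4): OLD=9126399/65536 → NEW=255, ERR=-7585281/65536
(0,5): OLD=-17445383/1048576 → NEW=0, ERR=-17445383/1048576
(1,0): OLD=41083/256 → NEW=255, ERR=-24197/256
(1,1): OLD=342621/2048 → NEW=255, ERR=-179619/2048
(1,2): OLD=8673697/65536 → NEW=255, ERR=-8037983/65536
(1,3): OLD=-12066867/262144 → NEW=0, ERR=-12066867/262144
(1,4): OLD=2052246791/16777216 → NEW=0, ERR=2052246791/16777216
(1,5): OLD=75989645313/268435456 → NEW=255, ERR=7538604033/268435456
(2,0): OLD=4424271/32768 → NEW=255, ERR=-3931569/32768
(2,1): OLD=144908885/1048576 → NEW=255, ERR=-122477995/1048576
(2,2): OLD=1534405183/16777216 → NEW=0, ERR=1534405183/16777216
(2,3): OLD=16092428295/134217728 → NEW=0, ERR=16092428295/134217728
(2,4): OLD=1048273141397/4294967296 → NEW=255, ERR=-46943519083/4294967296
(2,5): OLD=7396928634211/68719476736 → NEW=0, ERR=7396928634211/68719476736
(3,0): OLD=-526722977/16777216 → NEW=0, ERR=-526722977/16777216
(3,1): OLD=23006634227/134217728 → NEW=255, ERR=-11218886413/134217728
(3,2): OLD=164488358281/1073741824 → NEW=255, ERR=-109315806839/1073741824
(3,3): OLD=1277751593499/68719476736 → NEW=0, ERR=1277751593499/68719476736
(3,4): OLD=103021595561403/549755813888 → NEW=255, ERR=-37166136980037/549755813888
(3,5): OLD=2140767741395477/8796093022208 → NEW=255, ERR=-102235979267563/8796093022208
Output grid:
  Row 0: .#.##.  (3 black, running=3)
  Row 1: ###..#  (2 black, running=5)
  Row 2: ##..#.  (3 black, running=8)
  Row 3: .##.##  (2 black, running=10)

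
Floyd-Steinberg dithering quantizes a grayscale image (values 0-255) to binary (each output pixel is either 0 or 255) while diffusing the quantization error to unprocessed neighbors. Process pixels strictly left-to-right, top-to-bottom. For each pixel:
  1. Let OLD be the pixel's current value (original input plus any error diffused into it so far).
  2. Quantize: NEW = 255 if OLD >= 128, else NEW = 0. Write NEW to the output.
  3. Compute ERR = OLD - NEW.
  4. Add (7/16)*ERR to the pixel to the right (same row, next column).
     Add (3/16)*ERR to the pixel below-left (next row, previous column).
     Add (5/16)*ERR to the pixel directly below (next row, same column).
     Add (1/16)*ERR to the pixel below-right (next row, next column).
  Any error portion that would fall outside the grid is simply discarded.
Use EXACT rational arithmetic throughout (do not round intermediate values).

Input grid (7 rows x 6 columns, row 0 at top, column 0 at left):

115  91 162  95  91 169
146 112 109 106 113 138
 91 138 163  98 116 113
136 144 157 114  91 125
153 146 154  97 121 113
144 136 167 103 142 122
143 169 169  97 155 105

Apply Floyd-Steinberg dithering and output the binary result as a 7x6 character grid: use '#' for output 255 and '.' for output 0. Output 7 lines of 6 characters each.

Answer: .#.#.#
#.#..#
.#.#.#
#.#.#.
#.#.#.
.##.#.
#.#.#.

Derivation:
(0,0): OLD=115 → NEW=0, ERR=115
(0,1): OLD=2261/16 → NEW=255, ERR=-1819/16
(0,2): OLD=28739/256 → NEW=0, ERR=28739/256
(0,3): OLD=590293/4096 → NEW=255, ERR=-454187/4096
(0,4): OLD=2784467/65536 → NEW=0, ERR=2784467/65536
(0,5): OLD=196700613/1048576 → NEW=255, ERR=-70686267/1048576
(1,0): OLD=41119/256 → NEW=255, ERR=-24161/256
(1,1): OLD=129881/2048 → NEW=0, ERR=129881/2048
(1,2): OLD=9432653/65536 → NEW=255, ERR=-7279027/65536
(1,3): OLD=9892873/262144 → NEW=0, ERR=9892873/262144
(1,4): OLD=2067252539/16777216 → NEW=0, ERR=2067252539/16777216
(1,5): OLD=46572782893/268435456 → NEW=255, ERR=-21878258387/268435456
(2,0): OLD=2405091/32768 → NEW=0, ERR=2405091/32768
(2,1): OLD=171133425/1048576 → NEW=255, ERR=-96253455/1048576
(2,2): OLD=1663803411/16777216 → NEW=0, ERR=1663803411/16777216
(2,3): OLD=22728672315/134217728 → NEW=255, ERR=-11496848325/134217728
(2,4): OLD=447136059697/4294967296 → NEW=0, ERR=447136059697/4294967296
(2,5): OLD=9674209268071/68719476736 → NEW=255, ERR=-7849257299609/68719476736
(3,0): OLD=2377755571/16777216 → NEW=255, ERR=-1900434509/16777216
(3,1): OLD=11937102263/134217728 → NEW=0, ERR=11937102263/134217728
(3,2): OLD=220227898901/1073741824 → NEW=255, ERR=-53576266219/1073741824
(3,3): OLD=6261731014079/68719476736 → NEW=0, ERR=6261731014079/68719476736
(3,4): OLD=75112200880351/549755813888 → NEW=255, ERR=-65075531661089/549755813888
(3,5): OLD=387246029805233/8796093022208 → NEW=0, ERR=387246029805233/8796093022208
(4,0): OLD=288358924573/2147483648 → NEW=255, ERR=-259249405667/2147483648
(4,1): OLD=3592030928633/34359738368 → NEW=0, ERR=3592030928633/34359738368
(4,2): OLD=227365807889179/1099511627776 → NEW=255, ERR=-53009657193701/1099511627776
(4,3): OLD=1390997640503975/17592186044416 → NEW=0, ERR=1390997640503975/17592186044416
(4,4): OLD=37309849918178583/281474976710656 → NEW=255, ERR=-34466269143038697/281474976710656
(4,5): OLD=296283566449954881/4503599627370496 → NEW=0, ERR=296283566449954881/4503599627370496
(5,0): OLD=69200977532411/549755813888 → NEW=0, ERR=69200977532411/549755813888
(5,1): OLD=3644311268793003/17592186044416 → NEW=255, ERR=-841696172533077/17592186044416
(5,2): OLD=21442894042211977/140737488355328 → NEW=255, ERR=-14445165488396663/140737488355328
(5,3): OLD=255948976351222259/4503599627370496 → NEW=0, ERR=255948976351222259/4503599627370496
(5,4): OLD=1313933218965013651/9007199254740992 → NEW=255, ERR=-982902590993939309/9007199254740992
(5,5): OLD=12561649860219151727/144115188075855872 → NEW=0, ERR=12561649860219151727/144115188075855872
(6,0): OLD=48797989557210337/281474976710656 → NEW=255, ERR=-22978129504006943/281474976710656
(6,1): OLD=481685644261133517/4503599627370496 → NEW=0, ERR=481685644261133517/4503599627370496
(6,2): OLD=3447669783244872197/18014398509481984 → NEW=255, ERR=-1146001836673033723/18014398509481984
(6,3): OLD=17308916428550839569/288230376151711744 → NEW=0, ERR=17308916428550839569/288230376151711744
(6,4): OLD=770459966944863847601/4611686018427387904 → NEW=255, ERR=-405519967754120067919/4611686018427387904
(6,5): OLD=6415610587725338553399/73786976294838206464 → NEW=0, ERR=6415610587725338553399/73786976294838206464
Row 0: .#.#.#
Row 1: #.#..#
Row 2: .#.#.#
Row 3: #.#.#.
Row 4: #.#.#.
Row 5: .##.#.
Row 6: #.#.#.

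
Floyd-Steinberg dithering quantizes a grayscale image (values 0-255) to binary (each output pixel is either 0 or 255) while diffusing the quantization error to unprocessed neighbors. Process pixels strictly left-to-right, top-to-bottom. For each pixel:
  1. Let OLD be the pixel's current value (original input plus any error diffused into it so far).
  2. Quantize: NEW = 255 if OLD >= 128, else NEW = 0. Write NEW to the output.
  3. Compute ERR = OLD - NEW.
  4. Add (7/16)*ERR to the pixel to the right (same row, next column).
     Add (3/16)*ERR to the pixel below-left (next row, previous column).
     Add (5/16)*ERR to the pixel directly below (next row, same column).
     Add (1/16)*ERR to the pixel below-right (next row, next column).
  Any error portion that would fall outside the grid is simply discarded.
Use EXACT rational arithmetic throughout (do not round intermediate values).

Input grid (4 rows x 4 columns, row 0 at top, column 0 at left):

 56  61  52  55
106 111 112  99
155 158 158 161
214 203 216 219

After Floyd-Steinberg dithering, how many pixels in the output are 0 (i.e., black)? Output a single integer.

(0,0): OLD=56 → NEW=0, ERR=56
(0,1): OLD=171/2 → NEW=0, ERR=171/2
(0,2): OLD=2861/32 → NEW=0, ERR=2861/32
(0,3): OLD=48187/512 → NEW=0, ERR=48187/512
(1,0): OLD=4465/32 → NEW=255, ERR=-3695/32
(1,1): OLD=27511/256 → NEW=0, ERR=27511/256
(1,2): OLD=1719875/8192 → NEW=255, ERR=-369085/8192
(1,3): OLD=14979909/131072 → NEW=0, ERR=14979909/131072
(2,0): OLD=569613/4096 → NEW=255, ERR=-474867/4096
(2,1): OLD=16409823/131072 → NEW=0, ERR=16409823/131072
(2,2): OLD=59464667/262144 → NEW=255, ERR=-7382053/262144
(2,3): OLD=761596943/4194304 → NEW=255, ERR=-307950577/4194304
(3,0): OLD=422041277/2097152 → NEW=255, ERR=-112732483/2097152
(3,1): OLD=6914906979/33554432 → NEW=255, ERR=-1641473181/33554432
(3,2): OLD=96559391645/536870912 → NEW=255, ERR=-40342690915/536870912
(3,3): OLD=1386590025419/8589934592 → NEW=255, ERR=-803843295541/8589934592
Output grid:
  Row 0: ....  (4 black, running=4)
  Row 1: #.#.  (2 black, running=6)
  Row 2: #.##  (1 black, running=7)
  Row 3: ####  (0 black, running=7)

Answer: 7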